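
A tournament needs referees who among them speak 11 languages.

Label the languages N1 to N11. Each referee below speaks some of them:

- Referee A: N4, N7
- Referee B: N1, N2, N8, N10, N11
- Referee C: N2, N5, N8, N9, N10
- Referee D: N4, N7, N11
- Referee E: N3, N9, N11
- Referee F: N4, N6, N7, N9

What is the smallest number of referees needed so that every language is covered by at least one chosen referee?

4

B and C and E and F together: B ∪ C ∪ E ∪ F = {N1, N2, N3, N4, N5, N6, N7, N8, N9, N10, N11} — every language is covered.
No 3 of the 6 referees cover everything (all 20 combinations miss at least one language), so 4 is optimal.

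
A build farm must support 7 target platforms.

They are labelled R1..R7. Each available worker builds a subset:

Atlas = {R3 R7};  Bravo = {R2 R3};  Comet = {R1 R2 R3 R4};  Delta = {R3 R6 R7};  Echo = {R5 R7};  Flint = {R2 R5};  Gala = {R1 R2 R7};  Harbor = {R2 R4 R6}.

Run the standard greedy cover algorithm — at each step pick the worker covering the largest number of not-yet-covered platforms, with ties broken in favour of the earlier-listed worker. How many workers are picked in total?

3

Greedy: pick Comet (covers 4 new) → pick Delta (covers 2 new) → pick Echo (covers 1 new). Total picks: 3.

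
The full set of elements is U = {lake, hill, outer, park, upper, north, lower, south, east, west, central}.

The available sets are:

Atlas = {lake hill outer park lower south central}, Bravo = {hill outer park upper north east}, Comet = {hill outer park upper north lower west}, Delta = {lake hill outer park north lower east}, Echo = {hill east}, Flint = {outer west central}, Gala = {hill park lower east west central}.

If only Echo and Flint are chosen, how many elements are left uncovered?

6

Union of Echo, Flint = {hill, outer, east, west, central}.
Not covered: lake, park, upper, north, lower, south — 6 elements.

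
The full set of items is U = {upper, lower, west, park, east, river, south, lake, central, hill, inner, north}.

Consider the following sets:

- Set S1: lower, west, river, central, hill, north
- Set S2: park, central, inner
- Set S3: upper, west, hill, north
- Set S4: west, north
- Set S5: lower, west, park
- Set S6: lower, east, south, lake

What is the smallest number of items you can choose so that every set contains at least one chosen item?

3

Take H = {west, park, east}. Each listed set contains at least one of these, so H is a hitting set of size 3.
The sets S2, S4, S6 are pairwise disjoint, so any hitting set needs a separate item for each — at least 3. Hence 3 is optimal.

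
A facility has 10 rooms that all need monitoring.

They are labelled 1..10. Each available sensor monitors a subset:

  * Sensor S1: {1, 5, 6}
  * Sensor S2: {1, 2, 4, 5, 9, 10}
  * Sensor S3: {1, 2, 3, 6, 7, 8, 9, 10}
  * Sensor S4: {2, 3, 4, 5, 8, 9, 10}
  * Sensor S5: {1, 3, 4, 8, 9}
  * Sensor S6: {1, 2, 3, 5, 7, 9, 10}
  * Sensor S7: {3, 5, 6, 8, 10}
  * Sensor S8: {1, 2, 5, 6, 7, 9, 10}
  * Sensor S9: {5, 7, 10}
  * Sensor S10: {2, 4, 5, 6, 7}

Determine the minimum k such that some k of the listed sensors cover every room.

Take {S4, S8}. Their union is {1, 2, 3, 4, 5, 6, 7, 8, 9, 10}, which is all 10 rooms.
No single sensor has all 10 rooms (the largest, S3, has 8), so 2 is optimal.

2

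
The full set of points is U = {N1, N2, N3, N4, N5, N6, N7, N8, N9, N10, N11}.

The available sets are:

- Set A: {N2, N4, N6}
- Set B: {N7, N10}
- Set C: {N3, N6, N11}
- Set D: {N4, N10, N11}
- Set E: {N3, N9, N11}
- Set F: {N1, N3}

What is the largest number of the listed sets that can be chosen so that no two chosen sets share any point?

3

A, B, F are pairwise disjoint (A={N2,N4,N6}; B={N7,N10}; F={N1,N3}).
Every remaining set overlaps one of these, and no 4 of the listed sets are pairwise disjoint, so 3 is the maximum.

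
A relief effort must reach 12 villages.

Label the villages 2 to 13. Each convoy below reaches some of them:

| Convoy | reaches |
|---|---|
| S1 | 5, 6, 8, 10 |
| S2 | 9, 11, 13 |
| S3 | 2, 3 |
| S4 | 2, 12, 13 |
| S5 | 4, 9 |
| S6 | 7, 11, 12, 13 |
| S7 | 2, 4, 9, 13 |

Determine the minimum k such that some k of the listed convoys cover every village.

S1 and S3 and S6 and S7 together: S1 ∪ S3 ∪ S6 ∪ S7 = {2, 3, 4, 5, 6, 7, 8, 9, 10, 11, 12, 13} — every village is covered.
Only S3 contains 3, so S3 is forced; the remaining 10 villages need at least 3 more convoys (each remaining convoy adds at most 4) — so at least 4 convoys are needed, and 4 is optimal.

4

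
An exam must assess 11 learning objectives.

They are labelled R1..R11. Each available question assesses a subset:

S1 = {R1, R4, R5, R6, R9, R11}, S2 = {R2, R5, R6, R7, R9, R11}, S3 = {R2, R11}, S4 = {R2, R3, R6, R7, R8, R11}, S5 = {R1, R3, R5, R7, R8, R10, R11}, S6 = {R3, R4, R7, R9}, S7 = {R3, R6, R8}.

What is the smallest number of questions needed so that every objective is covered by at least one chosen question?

Take {S1, S2, S5}. Their union is {R1, R2, R3, R4, R5, R6, R7, R8, R9, R10, R11}, which is all 11 objectives.
Only S5 contains R10, so S5 is forced; the remaining 4 objectives need at least 2 more questions (each remaining question adds at most 3) — so at least 3 questions are needed, and 3 is optimal.

3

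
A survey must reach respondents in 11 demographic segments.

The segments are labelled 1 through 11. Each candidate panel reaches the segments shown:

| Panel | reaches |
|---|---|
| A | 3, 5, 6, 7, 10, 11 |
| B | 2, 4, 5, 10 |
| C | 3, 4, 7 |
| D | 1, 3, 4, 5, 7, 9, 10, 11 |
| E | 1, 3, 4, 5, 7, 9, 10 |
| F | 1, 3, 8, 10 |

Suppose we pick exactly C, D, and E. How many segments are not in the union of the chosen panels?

3

Union of C, D, E = {1, 3, 4, 5, 7, 9, 10, 11}.
Not covered: 2, 6, 8 — 3 segments.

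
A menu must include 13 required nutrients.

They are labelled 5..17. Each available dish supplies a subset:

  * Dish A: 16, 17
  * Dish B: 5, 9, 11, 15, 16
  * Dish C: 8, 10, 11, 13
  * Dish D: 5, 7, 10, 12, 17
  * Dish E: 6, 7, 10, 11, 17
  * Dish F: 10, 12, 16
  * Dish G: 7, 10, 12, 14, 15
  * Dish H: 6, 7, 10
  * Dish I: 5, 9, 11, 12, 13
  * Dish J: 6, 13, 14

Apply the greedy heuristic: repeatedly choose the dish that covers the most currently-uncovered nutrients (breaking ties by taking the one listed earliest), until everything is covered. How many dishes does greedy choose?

Greedy: pick B (covers 5 new) → pick D (covers 4 new) → pick J (covers 3 new) → pick C (covers 1 new). Total picks: 4.

4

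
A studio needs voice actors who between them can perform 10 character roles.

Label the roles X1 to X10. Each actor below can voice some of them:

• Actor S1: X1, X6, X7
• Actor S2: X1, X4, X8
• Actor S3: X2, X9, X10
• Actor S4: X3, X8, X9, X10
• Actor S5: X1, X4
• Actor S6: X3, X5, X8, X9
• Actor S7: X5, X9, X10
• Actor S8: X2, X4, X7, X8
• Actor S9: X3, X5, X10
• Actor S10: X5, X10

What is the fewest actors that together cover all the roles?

S1 and S4 and S6 and S8 together: S1 ∪ S4 ∪ S6 ∪ S8 = {X1, X2, X3, X4, X5, X6, X7, X8, X9, X10} — every role is covered.
No 3 of the 10 actors cover everything (all 120 combinations miss at least one role), so 4 is optimal.

4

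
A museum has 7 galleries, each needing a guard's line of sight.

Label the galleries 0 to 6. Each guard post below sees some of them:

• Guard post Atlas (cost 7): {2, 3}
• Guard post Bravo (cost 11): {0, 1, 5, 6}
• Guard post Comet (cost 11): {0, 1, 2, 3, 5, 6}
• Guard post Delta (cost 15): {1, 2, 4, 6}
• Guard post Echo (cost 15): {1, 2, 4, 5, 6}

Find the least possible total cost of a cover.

Comet, Delta together cover every gallery (Comet ∪ Delta = {0, 1, 2, 3, 4, 5, 6}); total cost 11 + 15 = 26.
No covering selection has total cost below 26.

26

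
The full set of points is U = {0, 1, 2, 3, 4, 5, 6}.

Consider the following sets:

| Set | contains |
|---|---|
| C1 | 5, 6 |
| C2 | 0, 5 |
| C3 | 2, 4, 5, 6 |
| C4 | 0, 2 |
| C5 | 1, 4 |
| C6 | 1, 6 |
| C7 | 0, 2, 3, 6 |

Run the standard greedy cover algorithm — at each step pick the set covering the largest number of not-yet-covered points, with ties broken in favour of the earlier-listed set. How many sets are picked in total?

Greedy: pick C3 (covers 4 new) → pick C7 (covers 2 new) → pick C5 (covers 1 new). Total picks: 3.

3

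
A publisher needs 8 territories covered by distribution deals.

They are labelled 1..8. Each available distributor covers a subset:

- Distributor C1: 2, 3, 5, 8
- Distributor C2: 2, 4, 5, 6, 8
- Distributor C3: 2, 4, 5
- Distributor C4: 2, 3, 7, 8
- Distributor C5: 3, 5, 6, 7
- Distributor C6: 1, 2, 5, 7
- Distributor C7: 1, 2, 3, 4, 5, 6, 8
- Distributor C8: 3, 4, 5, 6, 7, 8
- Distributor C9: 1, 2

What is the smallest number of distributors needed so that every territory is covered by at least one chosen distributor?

Take {C8, C9}. Their union is {1, 2, 3, 4, 5, 6, 7, 8}, which is all 8 territories.
No single distributor has all 8 territories (the largest, C7, has 7), so 2 is optimal.

2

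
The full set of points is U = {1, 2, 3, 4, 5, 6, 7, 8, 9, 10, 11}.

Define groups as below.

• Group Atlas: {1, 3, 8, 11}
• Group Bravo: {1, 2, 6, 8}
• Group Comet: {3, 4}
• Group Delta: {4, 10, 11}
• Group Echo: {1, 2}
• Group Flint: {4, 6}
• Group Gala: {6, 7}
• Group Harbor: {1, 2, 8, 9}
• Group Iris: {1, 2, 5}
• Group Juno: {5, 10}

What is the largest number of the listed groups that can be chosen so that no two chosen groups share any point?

4

Comet, Echo, Gala, Juno are pairwise disjoint (Comet={3,4}; Echo={1,2}; Gala={6,7}; Juno={5,10}).
Every remaining group overlaps one of these, and no 5 of the listed groups are pairwise disjoint, so 4 is the maximum.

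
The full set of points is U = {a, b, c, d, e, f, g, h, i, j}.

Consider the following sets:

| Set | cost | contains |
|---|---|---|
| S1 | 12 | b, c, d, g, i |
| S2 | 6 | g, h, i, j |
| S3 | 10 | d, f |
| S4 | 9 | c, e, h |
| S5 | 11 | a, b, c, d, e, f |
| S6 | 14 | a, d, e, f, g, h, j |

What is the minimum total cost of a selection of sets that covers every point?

S2, S5 together cover every point (S2 ∪ S5 = {a, b, c, d, e, f, g, h, i, j}); total cost 6 + 11 = 17.
No covering selection has total cost below 17.

17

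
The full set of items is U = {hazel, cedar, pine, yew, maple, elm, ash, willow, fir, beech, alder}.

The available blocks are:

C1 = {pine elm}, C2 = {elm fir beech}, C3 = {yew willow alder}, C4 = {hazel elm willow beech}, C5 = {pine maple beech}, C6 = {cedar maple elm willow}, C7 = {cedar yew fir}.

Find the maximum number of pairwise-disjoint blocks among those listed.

2

C1, C3 are pairwise disjoint (C1={pine,elm}; C3={yew,willow,alder}).
Every remaining block overlaps one of these, and no 3 of the listed blocks are pairwise disjoint, so 2 is the maximum.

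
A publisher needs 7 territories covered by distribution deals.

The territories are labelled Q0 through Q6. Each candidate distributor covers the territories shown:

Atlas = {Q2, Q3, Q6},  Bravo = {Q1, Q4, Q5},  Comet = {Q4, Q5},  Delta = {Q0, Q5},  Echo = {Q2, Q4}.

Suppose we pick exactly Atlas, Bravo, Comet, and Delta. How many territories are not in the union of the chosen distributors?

Union of Atlas, Bravo, Comet, Delta = {Q0, Q1, Q2, Q3, Q4, Q5, Q6} — that's every territory, so 0 are uncovered.

0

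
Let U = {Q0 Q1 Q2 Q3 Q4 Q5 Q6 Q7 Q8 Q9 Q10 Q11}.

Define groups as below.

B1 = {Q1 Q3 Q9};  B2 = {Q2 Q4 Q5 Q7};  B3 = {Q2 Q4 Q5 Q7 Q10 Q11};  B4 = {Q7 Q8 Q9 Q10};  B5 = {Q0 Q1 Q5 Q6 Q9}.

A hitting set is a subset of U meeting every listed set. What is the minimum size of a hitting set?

2

H = {Q7, Q9} meets every group (each contains at least one member of H), and |H| = 2.
The groups B1, B2 are pairwise disjoint, so any hitting set needs a separate element for each — at least 2. Hence 2 is optimal.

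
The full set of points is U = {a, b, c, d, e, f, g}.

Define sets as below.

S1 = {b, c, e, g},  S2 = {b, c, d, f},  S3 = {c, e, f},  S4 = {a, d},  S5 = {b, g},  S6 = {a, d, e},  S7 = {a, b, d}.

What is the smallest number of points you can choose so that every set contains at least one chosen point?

H = {d, e, g} meets every set (each contains at least one member of H), and |H| = 3.
The sets S3, S4, S5 are pairwise disjoint, so any hitting set needs a separate point for each — at least 3. Hence 3 is optimal.

3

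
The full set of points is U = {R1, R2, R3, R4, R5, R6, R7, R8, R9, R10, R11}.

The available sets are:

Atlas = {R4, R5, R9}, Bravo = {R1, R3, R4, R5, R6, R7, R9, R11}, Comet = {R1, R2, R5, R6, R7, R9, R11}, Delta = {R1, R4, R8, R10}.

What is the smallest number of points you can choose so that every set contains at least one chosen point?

Take H = {R8, R9}. Each listed set contains at least one of these, so H is a hitting set of size 2.
No single point lies in every set, so at least 2 are needed and 2 is optimal.

2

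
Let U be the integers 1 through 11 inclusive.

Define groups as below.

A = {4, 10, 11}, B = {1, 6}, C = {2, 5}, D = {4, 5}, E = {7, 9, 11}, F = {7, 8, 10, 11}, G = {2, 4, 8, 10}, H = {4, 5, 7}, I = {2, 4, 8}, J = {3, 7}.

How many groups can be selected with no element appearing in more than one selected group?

A, B, C, J are pairwise disjoint (A={4,10,11}; B={1,6}; C={2,5}; J={3,7}).
Every remaining group overlaps one of these, and no 5 of the listed groups are pairwise disjoint, so 4 is the maximum.

4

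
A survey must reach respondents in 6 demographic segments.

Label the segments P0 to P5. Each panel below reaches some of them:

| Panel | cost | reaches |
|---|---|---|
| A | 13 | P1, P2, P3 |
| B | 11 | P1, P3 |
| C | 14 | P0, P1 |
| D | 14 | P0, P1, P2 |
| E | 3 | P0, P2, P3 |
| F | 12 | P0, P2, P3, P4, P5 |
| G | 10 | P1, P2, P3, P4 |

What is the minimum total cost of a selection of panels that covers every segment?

22

F, G together cover every segment (F ∪ G = {P0, P1, P2, P3, P4, P5}); total cost 12 + 10 = 22.
The greedy pick E, G, F costs 25; no covering selection beats 22.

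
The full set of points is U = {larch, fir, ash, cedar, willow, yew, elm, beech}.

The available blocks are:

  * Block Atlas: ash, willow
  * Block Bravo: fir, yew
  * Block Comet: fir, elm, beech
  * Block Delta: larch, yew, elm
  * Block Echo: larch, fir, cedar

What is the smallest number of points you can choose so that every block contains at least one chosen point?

Take H = {fir, willow, elm}. Each listed block contains at least one of these, so H is a hitting set of size 3.
No choice of 2 points meets every block, so 3 is the minimum.

3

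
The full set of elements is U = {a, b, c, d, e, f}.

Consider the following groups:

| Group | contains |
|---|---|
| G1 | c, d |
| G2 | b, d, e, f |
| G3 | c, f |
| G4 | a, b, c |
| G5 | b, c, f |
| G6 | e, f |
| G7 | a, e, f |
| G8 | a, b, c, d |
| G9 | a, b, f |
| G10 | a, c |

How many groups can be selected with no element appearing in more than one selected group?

2

G1, G7 are pairwise disjoint (G1={c,d}; G7={a,e,f}).
Every remaining group overlaps one of these, and no 3 of the listed groups are pairwise disjoint, so 2 is the maximum.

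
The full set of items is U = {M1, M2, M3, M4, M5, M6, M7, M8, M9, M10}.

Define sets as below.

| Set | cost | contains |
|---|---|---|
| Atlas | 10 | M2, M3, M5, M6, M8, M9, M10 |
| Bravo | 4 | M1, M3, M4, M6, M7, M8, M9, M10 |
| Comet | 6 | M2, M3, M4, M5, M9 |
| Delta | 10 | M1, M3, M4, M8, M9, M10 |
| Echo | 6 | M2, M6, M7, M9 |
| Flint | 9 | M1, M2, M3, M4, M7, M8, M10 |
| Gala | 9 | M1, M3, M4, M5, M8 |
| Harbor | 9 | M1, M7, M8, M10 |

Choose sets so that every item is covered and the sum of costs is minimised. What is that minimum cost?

Bravo, Comet together cover every item (Bravo ∪ Comet = {M1, M2, M3, M4, M5, M6, M7, M8, M9, M10}); total cost 4 + 6 = 10.
No covering selection has total cost below 10.

10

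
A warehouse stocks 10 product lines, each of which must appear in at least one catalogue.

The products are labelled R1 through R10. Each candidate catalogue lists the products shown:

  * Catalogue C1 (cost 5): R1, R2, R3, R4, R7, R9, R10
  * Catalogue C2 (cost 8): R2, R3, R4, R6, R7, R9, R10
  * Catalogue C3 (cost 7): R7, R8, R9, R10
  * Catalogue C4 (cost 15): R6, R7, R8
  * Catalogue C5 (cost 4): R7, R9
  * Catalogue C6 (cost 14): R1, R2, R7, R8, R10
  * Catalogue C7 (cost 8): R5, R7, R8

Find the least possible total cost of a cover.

C1, C2, C7 together cover every product (C1 ∪ C2 ∪ C7 = {R1, R2, R3, R4, R5, R6, R7, R8, R9, R10}); total cost 5 + 8 + 8 = 21.
No covering selection has total cost below 21.

21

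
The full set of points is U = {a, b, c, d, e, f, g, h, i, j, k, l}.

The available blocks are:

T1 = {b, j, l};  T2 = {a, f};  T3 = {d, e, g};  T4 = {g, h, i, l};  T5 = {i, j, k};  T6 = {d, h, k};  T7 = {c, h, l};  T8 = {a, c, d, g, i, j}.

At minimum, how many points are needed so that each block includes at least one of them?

Take T = {a, d, i, l}. Each listed block contains at least one of these, so T is a hitting set of size 4.
The blocks T2, T3, T5, T7 are pairwise disjoint, so any hitting set needs a separate point for each — at least 4. Hence 4 is optimal.

4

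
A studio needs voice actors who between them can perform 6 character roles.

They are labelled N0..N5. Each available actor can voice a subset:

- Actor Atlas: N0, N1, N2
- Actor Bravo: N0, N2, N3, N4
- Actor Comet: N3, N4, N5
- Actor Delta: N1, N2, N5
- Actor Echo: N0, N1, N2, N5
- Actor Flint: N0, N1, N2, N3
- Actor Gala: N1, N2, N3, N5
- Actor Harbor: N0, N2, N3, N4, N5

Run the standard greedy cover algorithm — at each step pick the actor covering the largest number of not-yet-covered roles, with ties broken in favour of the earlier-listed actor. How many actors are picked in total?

Greedy: pick Harbor (covers 5 new) → pick Atlas (covers 1 new). Total picks: 2.

2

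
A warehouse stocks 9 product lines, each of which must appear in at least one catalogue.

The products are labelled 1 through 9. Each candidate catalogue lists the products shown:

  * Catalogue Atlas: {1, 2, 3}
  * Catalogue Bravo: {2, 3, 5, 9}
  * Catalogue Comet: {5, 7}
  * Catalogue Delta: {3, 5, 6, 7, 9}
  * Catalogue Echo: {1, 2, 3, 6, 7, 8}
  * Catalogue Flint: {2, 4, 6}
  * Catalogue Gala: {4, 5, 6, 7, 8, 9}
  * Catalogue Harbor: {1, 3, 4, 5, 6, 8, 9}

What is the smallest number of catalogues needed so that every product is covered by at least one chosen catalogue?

2

Echo and Harbor together: Echo ∪ Harbor = {1, 2, 3, 4, 5, 6, 7, 8, 9} — every product is covered.
No single catalogue has all 9 products (the largest, Harbor, has 7), so 2 is optimal.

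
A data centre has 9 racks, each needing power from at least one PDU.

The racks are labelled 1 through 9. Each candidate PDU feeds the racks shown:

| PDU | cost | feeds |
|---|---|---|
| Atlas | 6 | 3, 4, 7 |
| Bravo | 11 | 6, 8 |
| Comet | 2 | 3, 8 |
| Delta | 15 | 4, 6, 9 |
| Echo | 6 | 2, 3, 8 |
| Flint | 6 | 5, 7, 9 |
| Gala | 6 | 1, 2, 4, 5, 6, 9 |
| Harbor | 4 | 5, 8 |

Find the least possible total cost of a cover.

Comet, Flint, Gala together cover every rack (Comet ∪ Flint ∪ Gala = {1, 2, 3, 4, 5, 6, 7, 8, 9}); total cost 2 + 6 + 6 = 14.
No covering selection has total cost below 14.

14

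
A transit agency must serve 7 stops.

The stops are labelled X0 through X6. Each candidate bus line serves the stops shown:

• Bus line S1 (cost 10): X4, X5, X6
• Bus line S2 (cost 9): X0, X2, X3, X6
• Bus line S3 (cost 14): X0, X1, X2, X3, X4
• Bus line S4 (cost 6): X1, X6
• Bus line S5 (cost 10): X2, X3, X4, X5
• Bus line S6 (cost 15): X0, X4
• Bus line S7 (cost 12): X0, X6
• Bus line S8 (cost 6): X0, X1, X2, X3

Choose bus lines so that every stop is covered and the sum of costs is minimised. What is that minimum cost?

16

S1, S8 together cover every stop (S1 ∪ S8 = {X0, X1, X2, X3, X4, X5, X6}); total cost 10 + 6 = 16.
No covering selection has total cost below 16.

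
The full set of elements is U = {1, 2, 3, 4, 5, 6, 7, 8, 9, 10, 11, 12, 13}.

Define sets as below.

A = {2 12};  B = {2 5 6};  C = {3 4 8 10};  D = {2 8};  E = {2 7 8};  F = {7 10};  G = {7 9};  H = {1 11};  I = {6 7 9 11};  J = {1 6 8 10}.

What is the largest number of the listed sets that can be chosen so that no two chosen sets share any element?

B, C, G, H are pairwise disjoint (B={2,5,6}; C={3,4,8,10}; G={7,9}; H={1,11}).
Every remaining set overlaps one of these, and no 5 of the listed sets are pairwise disjoint, so 4 is the maximum.

4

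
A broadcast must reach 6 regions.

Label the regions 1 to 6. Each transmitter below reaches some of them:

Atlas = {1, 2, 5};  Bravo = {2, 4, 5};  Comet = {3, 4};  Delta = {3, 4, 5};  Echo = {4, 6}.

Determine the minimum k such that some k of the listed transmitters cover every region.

Take {Atlas, Comet, Echo}. Their union is {1, 2, 3, 4, 5, 6}, which is all 6 regions.
Only Atlas contains 1, so Atlas is forced; the remaining 3 regions need at least 2 more transmitters (each remaining transmitter adds at most 2) — so at least 3 transmitters are needed, and 3 is optimal.

3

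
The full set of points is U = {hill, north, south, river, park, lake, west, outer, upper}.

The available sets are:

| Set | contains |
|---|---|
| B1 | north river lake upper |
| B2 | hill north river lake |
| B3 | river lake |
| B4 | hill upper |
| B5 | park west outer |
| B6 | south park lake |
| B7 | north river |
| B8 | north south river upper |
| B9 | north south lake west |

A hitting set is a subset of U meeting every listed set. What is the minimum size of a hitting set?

4

The 4 points {north, lake, outer, upper} hit every set.
No choice of 3 points meets every set, so 4 is the minimum.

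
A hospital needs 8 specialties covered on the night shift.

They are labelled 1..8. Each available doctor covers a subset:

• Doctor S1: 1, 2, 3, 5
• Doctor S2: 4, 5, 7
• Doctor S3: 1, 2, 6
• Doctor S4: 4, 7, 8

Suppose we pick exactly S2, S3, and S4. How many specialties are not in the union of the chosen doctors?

Union of S2, S3, S4 = {1, 2, 4, 5, 6, 7, 8}.
Not covered: 3 — 1 specialty.

1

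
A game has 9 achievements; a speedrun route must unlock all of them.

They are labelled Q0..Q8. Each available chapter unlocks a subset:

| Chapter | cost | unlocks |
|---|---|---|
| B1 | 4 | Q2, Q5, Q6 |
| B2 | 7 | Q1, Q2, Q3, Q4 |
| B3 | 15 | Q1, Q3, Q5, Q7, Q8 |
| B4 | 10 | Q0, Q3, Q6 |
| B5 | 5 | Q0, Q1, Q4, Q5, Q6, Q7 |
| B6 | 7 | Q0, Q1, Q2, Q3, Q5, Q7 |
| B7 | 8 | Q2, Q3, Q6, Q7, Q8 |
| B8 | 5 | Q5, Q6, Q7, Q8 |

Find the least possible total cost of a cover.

13

B5, B7 together cover every achievement (B5 ∪ B7 = {Q0, Q1, Q2, Q3, Q4, Q5, Q6, Q7, Q8}); total cost 5 + 8 = 13.
No covering selection has total cost below 13.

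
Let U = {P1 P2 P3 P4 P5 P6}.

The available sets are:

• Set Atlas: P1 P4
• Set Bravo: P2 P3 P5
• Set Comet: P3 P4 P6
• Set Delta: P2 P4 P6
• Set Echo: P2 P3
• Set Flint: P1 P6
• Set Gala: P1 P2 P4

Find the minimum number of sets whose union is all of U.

3

Atlas, Bravo, and Delta cover everything between them: the union {P1, P2, P3, P4, P5, P6} is all of U.
Only Bravo contains P5, so Bravo is forced; the remaining 3 elements need at least 2 more sets (each remaining set adds at most 2) — so at least 3 sets are needed, and 3 is optimal.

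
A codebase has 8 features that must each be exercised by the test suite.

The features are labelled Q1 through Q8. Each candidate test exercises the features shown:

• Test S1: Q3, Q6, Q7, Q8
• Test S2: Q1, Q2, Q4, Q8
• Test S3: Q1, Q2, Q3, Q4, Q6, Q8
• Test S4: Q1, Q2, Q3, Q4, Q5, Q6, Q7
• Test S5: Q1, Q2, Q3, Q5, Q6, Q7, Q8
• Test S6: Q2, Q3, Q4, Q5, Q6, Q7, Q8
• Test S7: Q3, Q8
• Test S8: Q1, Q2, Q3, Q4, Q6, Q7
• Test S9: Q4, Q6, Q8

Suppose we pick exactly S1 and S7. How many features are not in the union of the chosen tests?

4

Union of S1, S7 = {Q3, Q6, Q7, Q8}.
Not covered: Q1, Q2, Q4, Q5 — 4 features.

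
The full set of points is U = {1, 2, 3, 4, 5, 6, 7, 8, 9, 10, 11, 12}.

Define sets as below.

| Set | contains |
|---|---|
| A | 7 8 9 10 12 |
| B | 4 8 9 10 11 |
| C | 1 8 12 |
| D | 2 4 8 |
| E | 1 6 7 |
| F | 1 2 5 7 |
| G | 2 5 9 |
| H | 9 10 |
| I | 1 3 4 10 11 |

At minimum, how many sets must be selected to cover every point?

Take {A, E, G, I}. Their union is {1, 2, 3, 4, 5, 6, 7, 8, 9, 10, 11, 12}, which is all 12 points.
No 3 of the 9 sets cover everything (all 84 combinations miss at least one point), so 4 is optimal.

4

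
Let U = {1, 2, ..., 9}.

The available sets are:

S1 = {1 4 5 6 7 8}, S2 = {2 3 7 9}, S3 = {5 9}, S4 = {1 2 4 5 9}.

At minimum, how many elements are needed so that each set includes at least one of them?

2

Take H = {7, 9}. Each listed set contains at least one of these, so H is a hitting set of size 2.
No single element lies in every set, so at least 2 are needed and 2 is optimal.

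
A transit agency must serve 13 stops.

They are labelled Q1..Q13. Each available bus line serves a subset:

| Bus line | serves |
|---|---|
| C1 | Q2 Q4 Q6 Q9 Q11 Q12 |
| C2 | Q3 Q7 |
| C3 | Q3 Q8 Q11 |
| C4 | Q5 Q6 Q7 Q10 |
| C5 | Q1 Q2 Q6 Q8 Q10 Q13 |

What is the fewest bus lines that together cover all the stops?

Take {C1, C3, C4, C5}. Their union is {Q1, Q2, Q3, Q4, Q5, Q6, Q7, Q8, Q9, Q10, Q11, Q12, Q13}, which is all 13 stops.
No 3 of the 5 bus lines cover everything (all 10 combinations miss at least one stop), so 4 is optimal.

4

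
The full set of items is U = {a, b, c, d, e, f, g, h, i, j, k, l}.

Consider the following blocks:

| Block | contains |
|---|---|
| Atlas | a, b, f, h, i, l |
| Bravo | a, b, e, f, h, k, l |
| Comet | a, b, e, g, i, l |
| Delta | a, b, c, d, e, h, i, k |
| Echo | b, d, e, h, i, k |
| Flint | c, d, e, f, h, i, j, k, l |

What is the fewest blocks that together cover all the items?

Comet and Flint cover everything between them: the union {a, b, c, d, e, f, g, h, i, j, k, l} is all of U.
No single block has all 12 items (the largest, Flint, has 9), so 2 is optimal.

2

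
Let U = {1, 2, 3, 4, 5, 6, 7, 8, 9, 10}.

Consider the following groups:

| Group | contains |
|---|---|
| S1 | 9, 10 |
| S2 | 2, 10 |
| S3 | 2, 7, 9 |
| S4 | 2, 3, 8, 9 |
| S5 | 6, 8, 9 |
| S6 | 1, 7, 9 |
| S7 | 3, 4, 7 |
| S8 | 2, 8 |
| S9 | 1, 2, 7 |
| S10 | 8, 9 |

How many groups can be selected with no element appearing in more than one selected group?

S2, S5, S7 are pairwise disjoint (S2={2,10}; S5={6,8,9}; S7={3,4,7}).
Every remaining group overlaps one of these, and no 4 of the listed groups are pairwise disjoint, so 3 is the maximum.

3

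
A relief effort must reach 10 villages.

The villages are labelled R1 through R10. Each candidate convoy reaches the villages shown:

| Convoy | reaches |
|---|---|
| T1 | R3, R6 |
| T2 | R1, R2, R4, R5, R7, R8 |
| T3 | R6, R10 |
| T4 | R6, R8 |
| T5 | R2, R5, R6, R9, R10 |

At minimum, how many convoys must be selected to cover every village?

3

Take {T1, T2, T5}. Their union is {R1, R2, R3, R4, R5, R6, R7, R8, R9, R10}, which is all 10 villages.
Only T2 contains R1, so T2 is forced; the remaining 4 villages need at least 2 more convoys (each remaining convoy adds at most 3) — so at least 3 convoys are needed, and 3 is optimal.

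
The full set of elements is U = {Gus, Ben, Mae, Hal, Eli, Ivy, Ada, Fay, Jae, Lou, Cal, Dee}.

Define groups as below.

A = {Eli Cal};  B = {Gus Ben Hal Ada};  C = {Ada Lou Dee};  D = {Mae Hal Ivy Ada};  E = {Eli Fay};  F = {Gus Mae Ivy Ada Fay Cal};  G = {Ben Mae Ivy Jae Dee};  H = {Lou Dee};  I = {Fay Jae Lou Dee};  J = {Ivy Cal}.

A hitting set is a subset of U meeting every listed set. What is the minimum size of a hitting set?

Take T = {Ben, Eli, Ivy, Dee}. Each listed group contains at least one of these, so T is a hitting set of size 4.
The groups B, E, H, J are pairwise disjoint, so any hitting set needs a separate element for each — at least 4. Hence 4 is optimal.

4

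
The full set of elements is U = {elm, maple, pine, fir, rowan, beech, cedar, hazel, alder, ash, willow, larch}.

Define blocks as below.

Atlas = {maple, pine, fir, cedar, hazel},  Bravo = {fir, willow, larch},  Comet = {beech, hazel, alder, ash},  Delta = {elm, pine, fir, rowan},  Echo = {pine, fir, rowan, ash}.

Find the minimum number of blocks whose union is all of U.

Take {Atlas, Bravo, Comet, Delta}. Their union is {elm, maple, pine, fir, rowan, beech, cedar, hazel, alder, ash, willow, larch}, which is all 12 elements.
Only Atlas contains maple, so Atlas is forced; the remaining 7 elements need at least 3 more blocks (each remaining block adds at most 3) — so at least 4 blocks are needed, and 4 is optimal.

4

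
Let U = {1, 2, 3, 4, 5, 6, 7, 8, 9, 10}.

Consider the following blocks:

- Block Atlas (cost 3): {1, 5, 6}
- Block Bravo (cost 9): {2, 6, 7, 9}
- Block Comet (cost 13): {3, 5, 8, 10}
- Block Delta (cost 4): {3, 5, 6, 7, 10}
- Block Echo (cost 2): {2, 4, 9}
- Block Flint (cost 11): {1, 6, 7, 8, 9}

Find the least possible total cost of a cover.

Delta, Echo, Flint together cover every point (Delta ∪ Echo ∪ Flint = {1, 2, 3, 4, 5, 6, 7, 8, 9, 10}); total cost 4 + 2 + 11 = 17.
The greedy pick Echo, Delta, Atlas, Flint costs 20; no covering selection beats 17.

17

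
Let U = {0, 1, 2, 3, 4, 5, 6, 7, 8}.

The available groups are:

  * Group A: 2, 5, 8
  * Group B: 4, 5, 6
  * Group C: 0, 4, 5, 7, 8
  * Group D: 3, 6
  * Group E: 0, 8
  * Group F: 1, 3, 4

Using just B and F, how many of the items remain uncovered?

Union of B, F = {1, 3, 4, 5, 6}.
Not covered: 0, 2, 7, 8 — 4 items.

4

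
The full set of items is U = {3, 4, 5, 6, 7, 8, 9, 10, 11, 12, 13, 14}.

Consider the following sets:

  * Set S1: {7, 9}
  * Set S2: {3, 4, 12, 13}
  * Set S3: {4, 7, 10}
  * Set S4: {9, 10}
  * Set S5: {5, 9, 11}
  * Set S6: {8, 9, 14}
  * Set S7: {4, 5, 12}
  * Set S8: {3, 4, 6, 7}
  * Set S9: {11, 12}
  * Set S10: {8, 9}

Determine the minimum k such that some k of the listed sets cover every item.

5

Take {S2, S4, S5, S6, S8}. Their union is {3, 4, 5, 6, 7, 8, 9, 10, 11, 12, 13, 14}, which is all 12 items.
No 4 of the 10 sets cover everything (all 210 combinations miss at least one item), so 5 is optimal.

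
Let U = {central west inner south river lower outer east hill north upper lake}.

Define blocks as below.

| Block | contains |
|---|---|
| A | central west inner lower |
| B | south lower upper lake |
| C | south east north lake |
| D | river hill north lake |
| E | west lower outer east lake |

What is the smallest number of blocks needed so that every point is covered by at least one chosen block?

A and B and D and E together: A ∪ B ∪ D ∪ E = {central, west, inner, south, river, lower, outer, east, hill, north, upper, lake} — every point is covered.
Only E contains outer, so E is forced; the remaining 7 points need at least 3 more blocks (each remaining block adds at most 3) — so at least 4 blocks are needed, and 4 is optimal.

4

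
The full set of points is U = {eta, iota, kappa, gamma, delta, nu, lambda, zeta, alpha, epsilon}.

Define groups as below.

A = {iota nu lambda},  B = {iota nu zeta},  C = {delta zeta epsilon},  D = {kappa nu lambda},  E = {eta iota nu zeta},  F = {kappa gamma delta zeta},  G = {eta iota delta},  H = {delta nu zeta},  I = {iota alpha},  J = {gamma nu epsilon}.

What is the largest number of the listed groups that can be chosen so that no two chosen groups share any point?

3

C, D, I are pairwise disjoint (C={delta,zeta,epsilon}; D={kappa,nu,lambda}; I={iota,alpha}).
Every remaining group overlaps one of these, and no 4 of the listed groups are pairwise disjoint, so 3 is the maximum.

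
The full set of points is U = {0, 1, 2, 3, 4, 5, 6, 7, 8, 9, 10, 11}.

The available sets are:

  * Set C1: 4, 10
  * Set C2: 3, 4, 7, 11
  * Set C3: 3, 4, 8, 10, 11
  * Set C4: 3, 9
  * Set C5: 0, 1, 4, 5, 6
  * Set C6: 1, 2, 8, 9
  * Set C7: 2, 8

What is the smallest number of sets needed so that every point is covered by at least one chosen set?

4

C1 and C2 and C5 and C6 together: C1 ∪ C2 ∪ C5 ∪ C6 = {0, 1, 2, 3, 4, 5, 6, 7, 8, 9, 10, 11} — every point is covered.
No 3 of the 7 sets cover everything (all 35 combinations miss at least one point), so 4 is optimal.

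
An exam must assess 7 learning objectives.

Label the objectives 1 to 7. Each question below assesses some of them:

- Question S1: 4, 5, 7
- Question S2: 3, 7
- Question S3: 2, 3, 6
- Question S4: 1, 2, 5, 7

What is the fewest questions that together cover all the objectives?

S1 and S3 and S4 together: S1 ∪ S3 ∪ S4 = {1, 2, 3, 4, 5, 6, 7} — every objective is covered.
Only S4 contains 1, so S4 is forced; the remaining 3 objectives need at least 2 more questions (each remaining question adds at most 2) — so at least 3 questions are needed, and 3 is optimal.

3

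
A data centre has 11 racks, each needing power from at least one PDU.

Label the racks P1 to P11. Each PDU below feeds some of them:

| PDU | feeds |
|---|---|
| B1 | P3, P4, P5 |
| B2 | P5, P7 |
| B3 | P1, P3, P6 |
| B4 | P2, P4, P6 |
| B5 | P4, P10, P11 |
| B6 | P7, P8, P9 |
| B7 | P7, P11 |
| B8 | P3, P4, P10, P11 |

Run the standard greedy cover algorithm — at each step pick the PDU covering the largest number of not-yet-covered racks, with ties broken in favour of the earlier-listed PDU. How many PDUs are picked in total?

Greedy: pick B8 (covers 4 new) → pick B6 (covers 3 new) → pick B3 (covers 2 new) → pick B1 (covers 1 new) → pick B4 (covers 1 new). Total picks: 5.

5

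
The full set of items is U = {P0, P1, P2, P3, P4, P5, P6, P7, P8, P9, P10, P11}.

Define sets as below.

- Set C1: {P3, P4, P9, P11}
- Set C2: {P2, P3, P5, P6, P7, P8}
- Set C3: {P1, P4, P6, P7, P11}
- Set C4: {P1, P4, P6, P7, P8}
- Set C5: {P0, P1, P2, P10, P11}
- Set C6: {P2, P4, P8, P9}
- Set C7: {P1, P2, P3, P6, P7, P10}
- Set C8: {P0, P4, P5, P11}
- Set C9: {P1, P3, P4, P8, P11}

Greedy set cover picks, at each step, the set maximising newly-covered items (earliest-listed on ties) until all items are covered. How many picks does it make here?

Greedy: pick C2 (covers 6 new) → pick C5 (covers 4 new) → pick C1 (covers 2 new). Total picks: 3.

3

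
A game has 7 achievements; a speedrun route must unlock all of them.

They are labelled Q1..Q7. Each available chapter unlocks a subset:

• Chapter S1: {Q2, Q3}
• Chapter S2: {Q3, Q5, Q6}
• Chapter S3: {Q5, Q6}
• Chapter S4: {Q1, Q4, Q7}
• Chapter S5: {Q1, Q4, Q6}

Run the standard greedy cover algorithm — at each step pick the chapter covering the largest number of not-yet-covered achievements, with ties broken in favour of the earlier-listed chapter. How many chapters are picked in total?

3

Greedy: pick S2 (covers 3 new) → pick S4 (covers 3 new) → pick S1 (covers 1 new). Total picks: 3.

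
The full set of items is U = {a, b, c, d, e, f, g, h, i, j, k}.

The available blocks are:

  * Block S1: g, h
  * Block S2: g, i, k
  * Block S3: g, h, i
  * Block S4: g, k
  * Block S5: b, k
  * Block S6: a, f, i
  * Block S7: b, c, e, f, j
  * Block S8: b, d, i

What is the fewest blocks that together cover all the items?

S1, S2, S6, S7, and S8 cover everything between them: the union {a, b, c, d, e, f, g, h, i, j, k} is all of U.
No 4 of the 8 blocks cover everything (all 70 combinations miss at least one item), so 5 is optimal.

5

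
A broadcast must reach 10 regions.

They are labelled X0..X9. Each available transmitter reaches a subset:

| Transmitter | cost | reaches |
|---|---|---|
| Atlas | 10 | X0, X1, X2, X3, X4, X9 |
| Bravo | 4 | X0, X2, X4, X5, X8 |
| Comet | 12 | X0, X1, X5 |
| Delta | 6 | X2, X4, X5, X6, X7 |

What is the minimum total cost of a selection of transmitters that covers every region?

Atlas, Bravo, Delta together cover every region (Atlas ∪ Bravo ∪ Delta = {X0, X1, X2, X3, X4, X5, X6, X7, X8, X9}); total cost 10 + 4 + 6 = 20.
No covering selection has total cost below 20.

20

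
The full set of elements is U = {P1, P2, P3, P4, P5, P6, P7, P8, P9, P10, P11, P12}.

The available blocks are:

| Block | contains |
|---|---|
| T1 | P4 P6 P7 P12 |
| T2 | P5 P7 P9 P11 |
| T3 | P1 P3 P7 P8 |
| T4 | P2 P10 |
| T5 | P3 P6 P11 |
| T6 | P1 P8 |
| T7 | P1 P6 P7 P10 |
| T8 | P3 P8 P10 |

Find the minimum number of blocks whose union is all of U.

4

T1, T2, T3, and T4 cover everything between them: the union {P1, P2, P3, P4, P5, P6, P7, P8, P9, P10, P11, P12} is all of U.
Only T4 contains P2, so T4 is forced; the remaining 10 elements need at least 3 more blocks (each remaining block adds at most 4) — so at least 4 blocks are needed, and 4 is optimal.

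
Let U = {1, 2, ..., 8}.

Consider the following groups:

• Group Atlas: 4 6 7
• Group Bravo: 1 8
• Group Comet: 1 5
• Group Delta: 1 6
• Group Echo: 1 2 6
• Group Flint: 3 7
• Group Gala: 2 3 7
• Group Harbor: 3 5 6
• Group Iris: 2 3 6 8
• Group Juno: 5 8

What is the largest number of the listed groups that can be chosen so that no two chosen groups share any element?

Delta, Flint, Juno are pairwise disjoint (Delta={1,6}; Flint={3,7}; Juno={5,8}).
Every remaining group overlaps one of these, and no 4 of the listed groups are pairwise disjoint, so 3 is the maximum.

3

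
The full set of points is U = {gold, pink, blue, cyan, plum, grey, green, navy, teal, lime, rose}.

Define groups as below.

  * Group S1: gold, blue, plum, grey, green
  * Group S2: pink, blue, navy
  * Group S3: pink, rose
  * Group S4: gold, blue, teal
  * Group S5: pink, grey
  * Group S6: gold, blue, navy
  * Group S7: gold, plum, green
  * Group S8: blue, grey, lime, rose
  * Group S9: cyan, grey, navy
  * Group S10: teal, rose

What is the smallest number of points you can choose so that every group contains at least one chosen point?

4

H = {gold, pink, grey, rose} meets every group (each contains at least one member of H), and |H| = 4.
No choice of 3 points meets every group, so 4 is the minimum.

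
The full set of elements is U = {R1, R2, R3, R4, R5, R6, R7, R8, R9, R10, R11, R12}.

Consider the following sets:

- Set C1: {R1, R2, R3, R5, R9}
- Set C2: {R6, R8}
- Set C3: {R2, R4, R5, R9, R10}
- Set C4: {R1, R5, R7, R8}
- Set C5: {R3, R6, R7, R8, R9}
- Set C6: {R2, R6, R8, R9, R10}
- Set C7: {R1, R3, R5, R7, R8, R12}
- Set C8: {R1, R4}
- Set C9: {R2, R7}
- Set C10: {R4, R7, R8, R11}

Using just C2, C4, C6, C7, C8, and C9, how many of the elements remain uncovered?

1

Union of C2, C4, C6, C7, C8, C9 = {R1, R2, R3, R4, R5, R6, R7, R8, R9, R10, R12}.
Not covered: R11 — 1 element.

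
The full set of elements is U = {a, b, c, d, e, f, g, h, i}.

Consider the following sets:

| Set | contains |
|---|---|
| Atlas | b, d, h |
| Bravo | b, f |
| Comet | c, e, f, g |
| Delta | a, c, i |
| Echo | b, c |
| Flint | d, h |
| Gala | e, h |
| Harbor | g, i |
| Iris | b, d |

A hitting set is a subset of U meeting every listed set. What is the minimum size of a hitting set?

The 4 elements {a, b, g, h} hit every set.
No choice of 3 elements meets every set, so 4 is the minimum.

4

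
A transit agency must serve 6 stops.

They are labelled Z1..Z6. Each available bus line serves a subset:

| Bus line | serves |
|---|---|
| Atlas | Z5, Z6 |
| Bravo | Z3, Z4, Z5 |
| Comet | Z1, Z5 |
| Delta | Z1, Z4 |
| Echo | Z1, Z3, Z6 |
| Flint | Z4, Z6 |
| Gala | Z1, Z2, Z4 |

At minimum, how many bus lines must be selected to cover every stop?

3

Take {Bravo, Flint, Gala}. Their union is {Z1, Z2, Z3, Z4, Z5, Z6}, which is all 6 stops.
Only Gala contains Z2, so Gala is forced; the remaining 3 stops need at least 2 more bus lines (each remaining bus line adds at most 2) — so at least 3 bus lines are needed, and 3 is optimal.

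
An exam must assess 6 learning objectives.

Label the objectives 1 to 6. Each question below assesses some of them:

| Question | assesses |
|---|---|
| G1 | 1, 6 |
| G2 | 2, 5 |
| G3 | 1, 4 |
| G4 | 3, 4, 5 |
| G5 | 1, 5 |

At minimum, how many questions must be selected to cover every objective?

G1 and G2 and G4 together: G1 ∪ G2 ∪ G4 = {1, 2, 3, 4, 5, 6} — every objective is covered.
Only G2 contains 2, so G2 is forced; the remaining 4 objectives need at least 2 more questions (each remaining question adds at most 2) — so at least 3 questions are needed, and 3 is optimal.

3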